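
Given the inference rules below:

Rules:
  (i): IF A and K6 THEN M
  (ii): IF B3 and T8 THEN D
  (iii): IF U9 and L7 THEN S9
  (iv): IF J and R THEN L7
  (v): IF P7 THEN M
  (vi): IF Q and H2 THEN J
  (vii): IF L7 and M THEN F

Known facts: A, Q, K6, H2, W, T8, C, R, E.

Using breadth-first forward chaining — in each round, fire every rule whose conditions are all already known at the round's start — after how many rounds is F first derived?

[1] (i) [IF A and K6 THEN M]; (vi) [IF Q and H2 THEN J]. ⇒ new: M, J.
[2] (iv) [IF J and R THEN L7]. ⇒ new: L7.
[3] (vii) [IF L7 and M THEN F]. ⇒ new: F.
F first appears in round 3.

3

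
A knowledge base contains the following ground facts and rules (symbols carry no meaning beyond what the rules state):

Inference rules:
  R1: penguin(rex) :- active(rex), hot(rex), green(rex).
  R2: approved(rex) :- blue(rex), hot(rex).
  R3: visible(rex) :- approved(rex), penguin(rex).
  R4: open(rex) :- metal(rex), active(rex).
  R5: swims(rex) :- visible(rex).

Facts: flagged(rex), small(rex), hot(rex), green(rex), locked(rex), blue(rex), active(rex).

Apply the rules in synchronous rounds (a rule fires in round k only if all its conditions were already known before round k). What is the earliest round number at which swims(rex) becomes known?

3

Round 1 — R1, R2, derive penguin(rex), approved(rex).
Round 2 — R3, derive visible(rex).
Round 3 — R5, derive swims(rex).
swims(rex) first appears in round 3.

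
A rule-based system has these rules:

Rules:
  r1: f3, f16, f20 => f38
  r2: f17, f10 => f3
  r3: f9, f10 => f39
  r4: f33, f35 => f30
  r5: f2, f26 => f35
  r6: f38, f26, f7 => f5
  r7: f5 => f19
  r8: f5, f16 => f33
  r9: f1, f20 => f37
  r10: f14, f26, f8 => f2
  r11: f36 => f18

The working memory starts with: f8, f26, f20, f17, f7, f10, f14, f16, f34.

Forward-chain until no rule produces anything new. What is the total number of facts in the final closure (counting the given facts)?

17

Round 1: r2 [f17, f10 => f3]; r10 [f14, f26, f8 => f2]. New: f3, f2.
Round 2: r1 [f3, f16, f20 => f38]; r5 [f2, f26 => f35]. New: f38, f35.
Round 3: r6 [f38, f26, f7 => f5]. New: f5.
Round 4: r7 [f5 => f19]; r8 [f5, f16 => f33]. New: f19, f33.
Round 5: r4 [f33, f35 => f30]. New: f30.
Closure: {f10, f14, f16, f17, f19, f2, f20, f26, f3, f30, f33, f34, f35, f38, f5, f7, f8} — 17 facts.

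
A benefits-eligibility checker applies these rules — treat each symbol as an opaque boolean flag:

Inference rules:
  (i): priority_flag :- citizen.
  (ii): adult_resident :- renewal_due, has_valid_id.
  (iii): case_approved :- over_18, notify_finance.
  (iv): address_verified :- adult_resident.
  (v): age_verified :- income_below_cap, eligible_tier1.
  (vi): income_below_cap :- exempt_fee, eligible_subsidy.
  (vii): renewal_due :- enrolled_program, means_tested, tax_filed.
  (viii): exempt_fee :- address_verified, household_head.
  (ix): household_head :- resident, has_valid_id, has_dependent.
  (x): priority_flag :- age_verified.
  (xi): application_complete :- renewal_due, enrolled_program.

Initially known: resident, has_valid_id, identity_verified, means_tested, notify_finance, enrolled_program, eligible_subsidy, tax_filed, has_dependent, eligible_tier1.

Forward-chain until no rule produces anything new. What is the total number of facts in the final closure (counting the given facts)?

Round 1: (vii) [renewal_due :- enrolled_program, means_tested, tax_filed.]; (ix) [household_head :- resident, has_valid_id, has_dependent.]. Adds renewal_due, household_head.
Round 2: (ii) [adult_resident :- renewal_due, has_valid_id.]; (xi) [application_complete :- renewal_due, enrolled_program.]. Adds adult_resident, application_complete.
Round 3: (iv) [address_verified :- adult_resident.]. Adds address_verified.
Round 4: (viii) [exempt_fee :- address_verified, household_head.]. Adds exempt_fee.
Round 5: (vi) [income_below_cap :- exempt_fee, eligible_subsidy.]. Adds income_below_cap.
Round 6: (v) [age_verified :- income_below_cap, eligible_tier1.]. Adds age_verified.
Round 7: (x) [priority_flag :- age_verified.]. Adds priority_flag.
Closure: {address_verified, adult_resident, age_verified, application_complete, eligible_subsidy, eligible_tier1, enrolled_program, exempt_fee, has_dependent, has_valid_id, household_head, identity_verified, income_below_cap, means_tested, notify_finance, priority_flag, renewal_due, resident, tax_filed} — 19 facts.

19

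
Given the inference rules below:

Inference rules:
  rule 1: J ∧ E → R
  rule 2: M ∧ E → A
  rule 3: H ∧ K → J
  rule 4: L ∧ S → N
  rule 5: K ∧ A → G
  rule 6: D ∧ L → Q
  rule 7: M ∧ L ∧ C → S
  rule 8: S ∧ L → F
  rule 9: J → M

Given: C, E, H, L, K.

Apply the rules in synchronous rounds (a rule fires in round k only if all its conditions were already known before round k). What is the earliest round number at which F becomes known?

Round 1 fires rule 3, giving J.
Round 2 fires rule 1, rule 9, giving R, M.
Round 3 fires rule 2, rule 7, giving A, S.
Round 4 fires rule 4, rule 5, rule 8, giving N, G, F.
F first appears in round 4.

4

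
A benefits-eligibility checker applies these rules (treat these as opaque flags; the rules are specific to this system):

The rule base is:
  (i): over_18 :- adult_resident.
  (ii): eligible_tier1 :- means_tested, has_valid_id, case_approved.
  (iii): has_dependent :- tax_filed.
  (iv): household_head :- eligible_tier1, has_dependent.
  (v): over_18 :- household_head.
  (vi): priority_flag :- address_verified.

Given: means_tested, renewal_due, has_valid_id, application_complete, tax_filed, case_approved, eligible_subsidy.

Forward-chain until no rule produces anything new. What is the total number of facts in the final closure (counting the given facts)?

11

Round 1: (ii) [eligible_tier1 :- means_tested, has_valid_id, case_approved.]; (iii) [has_dependent :- tax_filed.]. New: eligible_tier1, has_dependent.
Round 2: (iv) [household_head :- eligible_tier1, has_dependent.]. New: household_head.
Round 3: (v) [over_18 :- household_head.]. New: over_18.
Closure: {application_complete, case_approved, eligible_subsidy, eligible_tier1, has_dependent, has_valid_id, household_head, means_tested, over_18, renewal_due, tax_filed} — 11 facts.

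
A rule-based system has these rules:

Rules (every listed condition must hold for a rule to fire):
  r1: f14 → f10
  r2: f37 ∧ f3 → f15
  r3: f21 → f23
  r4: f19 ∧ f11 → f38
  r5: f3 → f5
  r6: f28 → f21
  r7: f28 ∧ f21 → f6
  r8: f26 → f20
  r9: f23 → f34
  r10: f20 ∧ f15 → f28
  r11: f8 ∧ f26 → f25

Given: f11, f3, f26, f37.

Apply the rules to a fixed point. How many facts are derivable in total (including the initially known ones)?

Round 1 fires r2, r5, r8, giving f15, f5, f20.
Round 2 fires r10, giving f28.
Round 3 fires r6, giving f21.
Round 4 fires r3, r7, giving f23, f6.
Round 5 fires r9, giving f34.
Closure: {f11, f15, f20, f21, f23, f26, f28, f3, f34, f37, f5, f6} — 12 facts.

12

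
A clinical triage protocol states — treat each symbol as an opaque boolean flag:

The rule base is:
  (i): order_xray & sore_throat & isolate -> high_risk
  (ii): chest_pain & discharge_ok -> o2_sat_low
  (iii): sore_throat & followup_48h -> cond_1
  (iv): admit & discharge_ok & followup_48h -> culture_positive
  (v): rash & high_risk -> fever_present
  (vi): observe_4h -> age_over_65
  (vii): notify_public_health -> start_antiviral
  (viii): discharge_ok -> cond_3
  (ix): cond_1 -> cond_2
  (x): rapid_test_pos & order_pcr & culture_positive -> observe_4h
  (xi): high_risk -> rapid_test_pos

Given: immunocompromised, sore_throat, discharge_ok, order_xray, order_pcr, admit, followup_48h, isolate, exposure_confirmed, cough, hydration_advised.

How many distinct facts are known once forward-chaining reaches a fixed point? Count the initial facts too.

Round 1: (i) [order_xray & sore_throat & isolate -> high_risk]; (iii) [sore_throat & followup_48h -> cond_1]; (iv) [admit & discharge_ok & followup_48h -> culture_positive]; (viii) [discharge_ok -> cond_3]. Adds high_risk, cond_1, culture_positive, cond_3.
Round 2: (ix) [cond_1 -> cond_2]; (xi) [high_risk -> rapid_test_pos]. Adds cond_2, rapid_test_pos.
Round 3: (x) [rapid_test_pos & order_pcr & culture_positive -> observe_4h]. Adds observe_4h.
Round 4: (vi) [observe_4h -> age_over_65]. Adds age_over_65.
Closure: {admit, age_over_65, cond_1, cond_2, cond_3, cough, culture_positive, discharge_ok, exposure_confirmed, followup_48h, high_risk, hydration_advised, immunocompromised, isolate, observe_4h, order_pcr, order_xray, rapid_test_pos, sore_throat} — 19 facts.

19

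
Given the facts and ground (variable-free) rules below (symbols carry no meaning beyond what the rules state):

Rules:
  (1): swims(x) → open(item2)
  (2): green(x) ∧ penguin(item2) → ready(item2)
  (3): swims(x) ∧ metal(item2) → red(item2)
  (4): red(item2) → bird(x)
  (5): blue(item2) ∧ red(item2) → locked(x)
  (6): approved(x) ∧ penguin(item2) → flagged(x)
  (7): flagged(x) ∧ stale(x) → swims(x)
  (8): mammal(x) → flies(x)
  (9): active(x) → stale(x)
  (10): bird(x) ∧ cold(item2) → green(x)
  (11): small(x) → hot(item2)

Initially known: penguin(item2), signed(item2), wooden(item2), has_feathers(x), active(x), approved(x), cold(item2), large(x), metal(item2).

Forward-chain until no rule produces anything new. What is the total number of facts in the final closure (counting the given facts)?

17

Round 1 — (6), (9), derive flagged(x), stale(x).
Round 2 — (7), derive swims(x).
Round 3 — (1), (3), derive open(item2), red(item2).
Round 4 — (4), derive bird(x).
Round 5 — (10), derive green(x).
Round 6 — (2), derive ready(item2).
Closure: {active(x), approved(x), bird(x), cold(item2), flagged(x), green(x), has_feathers(x), large(x), metal(item2), open(item2), penguin(item2), ready(item2), red(item2), signed(item2), stale(x), swims(x), wooden(item2)} — 17 facts.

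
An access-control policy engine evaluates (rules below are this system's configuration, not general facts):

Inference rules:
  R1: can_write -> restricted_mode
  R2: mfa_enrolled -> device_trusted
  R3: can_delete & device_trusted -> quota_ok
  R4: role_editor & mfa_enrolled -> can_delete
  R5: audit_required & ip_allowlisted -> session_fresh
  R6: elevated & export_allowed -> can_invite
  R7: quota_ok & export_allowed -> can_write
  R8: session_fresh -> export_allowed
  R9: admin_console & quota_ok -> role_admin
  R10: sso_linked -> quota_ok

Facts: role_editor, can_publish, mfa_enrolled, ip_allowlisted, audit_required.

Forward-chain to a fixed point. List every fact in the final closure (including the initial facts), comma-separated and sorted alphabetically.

audit_required, can_delete, can_publish, can_write, device_trusted, export_allowed, ip_allowlisted, mfa_enrolled, quota_ok, restricted_mode, role_editor, session_fresh

Round 1 fires R2, R4, R5, giving device_trusted, can_delete, session_fresh.
Round 2 fires R3, R8, giving quota_ok, export_allowed.
Round 3 fires R7, giving can_write.
Round 4 fires R1, giving restricted_mode.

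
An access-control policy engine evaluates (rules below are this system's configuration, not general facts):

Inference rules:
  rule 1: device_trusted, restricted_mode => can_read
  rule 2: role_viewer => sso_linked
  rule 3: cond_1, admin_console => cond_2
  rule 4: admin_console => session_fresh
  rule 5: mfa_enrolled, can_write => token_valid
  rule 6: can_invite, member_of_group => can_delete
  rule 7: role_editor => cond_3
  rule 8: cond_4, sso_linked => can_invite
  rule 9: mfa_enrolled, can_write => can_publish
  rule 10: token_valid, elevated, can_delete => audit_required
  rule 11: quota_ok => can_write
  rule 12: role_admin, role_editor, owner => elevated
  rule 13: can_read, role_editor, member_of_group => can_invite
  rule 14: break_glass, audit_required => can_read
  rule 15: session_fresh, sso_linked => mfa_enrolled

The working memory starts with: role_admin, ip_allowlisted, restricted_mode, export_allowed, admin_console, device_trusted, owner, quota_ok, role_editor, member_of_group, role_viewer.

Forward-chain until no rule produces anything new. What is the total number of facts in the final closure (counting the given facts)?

Round 1 — rule 1, rule 2, rule 4, rule 7, rule 11, rule 12, derive can_read, sso_linked, session_fresh, cond_3, can_write, elevated.
Round 2 — rule 13, rule 15, derive can_invite, mfa_enrolled.
Round 3 — rule 5, rule 6, rule 9, derive token_valid, can_delete, can_publish.
Round 4 — rule 10, derive audit_required.
Closure: {admin_console, audit_required, can_delete, can_invite, can_publish, can_read, can_write, cond_3, device_trusted, elevated, export_allowed, ip_allowlisted, member_of_group, mfa_enrolled, owner, quota_ok, restricted_mode, role_admin, role_editor, role_viewer, session_fresh, sso_linked, token_valid} — 23 facts.

23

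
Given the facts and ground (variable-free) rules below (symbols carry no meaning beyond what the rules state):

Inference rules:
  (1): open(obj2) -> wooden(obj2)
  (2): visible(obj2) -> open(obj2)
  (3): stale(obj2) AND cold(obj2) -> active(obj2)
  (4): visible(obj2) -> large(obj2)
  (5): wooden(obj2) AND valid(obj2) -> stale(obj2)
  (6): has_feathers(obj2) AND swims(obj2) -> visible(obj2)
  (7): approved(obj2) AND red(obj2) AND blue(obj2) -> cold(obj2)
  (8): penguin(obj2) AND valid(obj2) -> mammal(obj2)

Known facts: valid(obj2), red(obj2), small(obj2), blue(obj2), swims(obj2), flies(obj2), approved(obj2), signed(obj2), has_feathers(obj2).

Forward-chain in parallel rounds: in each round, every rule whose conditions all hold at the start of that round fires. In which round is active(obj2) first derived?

Round 1 — (6), (7), derive visible(obj2), cold(obj2).
Round 2 — (2), (4), derive open(obj2), large(obj2).
Round 3 — (1), derive wooden(obj2).
Round 4 — (5), derive stale(obj2).
Round 5 — (3), derive active(obj2).
active(obj2) first appears in round 5.

5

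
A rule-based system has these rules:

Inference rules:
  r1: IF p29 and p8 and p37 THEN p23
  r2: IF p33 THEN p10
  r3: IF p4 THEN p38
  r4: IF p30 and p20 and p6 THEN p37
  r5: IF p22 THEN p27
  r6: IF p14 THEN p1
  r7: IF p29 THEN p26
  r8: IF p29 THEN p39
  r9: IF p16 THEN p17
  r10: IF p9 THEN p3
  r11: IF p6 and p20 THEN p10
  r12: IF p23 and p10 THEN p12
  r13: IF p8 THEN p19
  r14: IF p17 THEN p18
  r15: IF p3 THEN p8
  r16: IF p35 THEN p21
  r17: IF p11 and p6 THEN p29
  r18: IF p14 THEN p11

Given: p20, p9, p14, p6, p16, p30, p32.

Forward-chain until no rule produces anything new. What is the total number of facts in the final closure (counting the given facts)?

21

Round 1 — r4, r6, r9, r10, r11, r18, derive p37, p1, p17, p3, p10, p11.
Round 2 — r14, r15, r17, derive p18, p8, p29.
Round 3 — r1, r7, r8, r13, derive p23, p26, p39, p19.
Round 4 — r12, derive p12.
Closure: {p1, p10, p11, p12, p14, p16, p17, p18, p19, p20, p23, p26, p29, p3, p30, p32, p37, p39, p6, p8, p9} — 21 facts.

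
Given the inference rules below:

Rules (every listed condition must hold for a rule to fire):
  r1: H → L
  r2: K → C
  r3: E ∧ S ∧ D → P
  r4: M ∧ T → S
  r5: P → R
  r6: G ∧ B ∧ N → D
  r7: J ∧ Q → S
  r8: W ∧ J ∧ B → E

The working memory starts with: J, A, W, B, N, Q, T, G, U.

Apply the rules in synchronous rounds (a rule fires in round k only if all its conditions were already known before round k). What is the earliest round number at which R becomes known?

Round 1 fires r6, r7, r8, giving D, S, E.
Round 2 fires r3, giving P.
Round 3 fires r5, giving R.
R first appears in round 3.

3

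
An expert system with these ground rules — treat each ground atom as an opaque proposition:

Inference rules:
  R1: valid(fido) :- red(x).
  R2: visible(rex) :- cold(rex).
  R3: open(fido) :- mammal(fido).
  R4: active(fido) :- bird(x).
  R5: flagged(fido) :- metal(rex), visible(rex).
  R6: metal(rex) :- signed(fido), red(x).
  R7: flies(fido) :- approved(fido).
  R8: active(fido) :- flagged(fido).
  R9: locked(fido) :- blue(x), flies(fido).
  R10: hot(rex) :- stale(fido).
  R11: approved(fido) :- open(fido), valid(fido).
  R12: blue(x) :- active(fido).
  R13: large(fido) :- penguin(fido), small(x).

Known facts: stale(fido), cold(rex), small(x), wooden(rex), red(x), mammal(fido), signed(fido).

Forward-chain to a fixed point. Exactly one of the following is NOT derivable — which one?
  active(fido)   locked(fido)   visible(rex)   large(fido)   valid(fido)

Round 1: R1 [valid(fido) :- red(x).]; R2 [visible(rex) :- cold(rex).]; R3 [open(fido) :- mammal(fido).]; R6 [metal(rex) :- signed(fido), red(x).]; R10 [hot(rex) :- stale(fido).]. New: valid(fido), visible(rex), open(fido), metal(rex), hot(rex).
Round 2: R5 [flagged(fido) :- metal(rex), visible(rex).]; R11 [approved(fido) :- open(fido), valid(fido).]. New: flagged(fido), approved(fido).
Round 3: R7 [flies(fido) :- approved(fido).]; R8 [active(fido) :- flagged(fido).]. New: flies(fido), active(fido).
Round 4: R12 [blue(x) :- active(fido).]. New: blue(x).
Round 5: R9 [locked(fido) :- blue(x), flies(fido).]. New: locked(fido).
Derived: valid(fido) (round 1), visible(rex) (round 1), locked(fido) (round 5), active(fido) (round 3). large(fido) never appears in any round.

large(fido)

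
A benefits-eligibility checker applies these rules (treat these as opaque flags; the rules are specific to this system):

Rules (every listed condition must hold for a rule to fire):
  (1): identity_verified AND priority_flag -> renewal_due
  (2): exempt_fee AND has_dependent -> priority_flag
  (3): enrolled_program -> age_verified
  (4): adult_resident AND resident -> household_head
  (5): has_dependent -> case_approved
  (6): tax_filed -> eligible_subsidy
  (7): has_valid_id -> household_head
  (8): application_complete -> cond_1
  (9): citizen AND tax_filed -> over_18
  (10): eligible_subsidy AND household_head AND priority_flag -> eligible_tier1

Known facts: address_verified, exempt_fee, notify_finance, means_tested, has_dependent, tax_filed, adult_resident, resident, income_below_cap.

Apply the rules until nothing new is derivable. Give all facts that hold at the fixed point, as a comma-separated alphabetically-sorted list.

address_verified, adult_resident, case_approved, eligible_subsidy, eligible_tier1, exempt_fee, has_dependent, household_head, income_below_cap, means_tested, notify_finance, priority_flag, resident, tax_filed

Round 1: (2) [exempt_fee AND has_dependent -> priority_flag]; (4) [adult_resident AND resident -> household_head]; (5) [has_dependent -> case_approved]; (6) [tax_filed -> eligible_subsidy]. New: priority_flag, household_head, case_approved, eligible_subsidy.
Round 2: (10) [eligible_subsidy AND household_head AND priority_flag -> eligible_tier1]. New: eligible_tier1.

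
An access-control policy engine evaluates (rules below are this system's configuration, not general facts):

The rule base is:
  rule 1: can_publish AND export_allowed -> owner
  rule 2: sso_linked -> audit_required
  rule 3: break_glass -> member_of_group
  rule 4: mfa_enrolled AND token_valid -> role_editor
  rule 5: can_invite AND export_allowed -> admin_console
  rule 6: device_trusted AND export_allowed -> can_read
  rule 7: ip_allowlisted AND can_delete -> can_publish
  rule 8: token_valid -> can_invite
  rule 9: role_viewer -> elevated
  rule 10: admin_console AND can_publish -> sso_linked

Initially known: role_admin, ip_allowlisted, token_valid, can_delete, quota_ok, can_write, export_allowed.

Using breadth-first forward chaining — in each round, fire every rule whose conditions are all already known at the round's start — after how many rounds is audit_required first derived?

4

[1] rule 7 [ip_allowlisted AND can_delete -> can_publish]; rule 8 [token_valid -> can_invite]. ⇒ new: can_publish, can_invite.
[2] rule 1 [can_publish AND export_allowed -> owner]; rule 5 [can_invite AND export_allowed -> admin_console]. ⇒ new: owner, admin_console.
[3] rule 10 [admin_console AND can_publish -> sso_linked]. ⇒ new: sso_linked.
[4] rule 2 [sso_linked -> audit_required]. ⇒ new: audit_required.
audit_required first appears in round 4.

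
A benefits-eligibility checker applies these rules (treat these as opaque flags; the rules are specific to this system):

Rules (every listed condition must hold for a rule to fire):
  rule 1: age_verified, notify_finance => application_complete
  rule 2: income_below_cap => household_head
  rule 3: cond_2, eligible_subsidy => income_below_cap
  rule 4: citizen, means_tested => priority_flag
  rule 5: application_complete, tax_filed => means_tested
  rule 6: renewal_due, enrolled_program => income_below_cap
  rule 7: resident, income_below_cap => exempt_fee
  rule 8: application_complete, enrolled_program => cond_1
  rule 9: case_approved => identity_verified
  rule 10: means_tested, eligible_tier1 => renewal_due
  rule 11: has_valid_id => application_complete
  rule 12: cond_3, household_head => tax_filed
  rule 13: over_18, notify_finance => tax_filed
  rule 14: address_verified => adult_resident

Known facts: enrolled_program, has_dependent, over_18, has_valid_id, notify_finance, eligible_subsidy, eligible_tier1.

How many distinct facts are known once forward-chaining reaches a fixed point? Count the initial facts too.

[1] rule 11 [has_valid_id => application_complete]; rule 13 [over_18, notify_finance => tax_filed]. ⇒ new: application_complete, tax_filed.
[2] rule 5 [application_complete, tax_filed => means_tested]; rule 8 [application_complete, enrolled_program => cond_1]. ⇒ new: means_tested, cond_1.
[3] rule 10 [means_tested, eligible_tier1 => renewal_due]. ⇒ new: renewal_due.
[4] rule 6 [renewal_due, enrolled_program => income_below_cap]. ⇒ new: income_below_cap.
[5] rule 2 [income_below_cap => household_head]. ⇒ new: household_head.
Closure: {application_complete, cond_1, eligible_subsidy, eligible_tier1, enrolled_program, has_dependent, has_valid_id, household_head, income_below_cap, means_tested, notify_finance, over_18, renewal_due, tax_filed} — 14 facts.

14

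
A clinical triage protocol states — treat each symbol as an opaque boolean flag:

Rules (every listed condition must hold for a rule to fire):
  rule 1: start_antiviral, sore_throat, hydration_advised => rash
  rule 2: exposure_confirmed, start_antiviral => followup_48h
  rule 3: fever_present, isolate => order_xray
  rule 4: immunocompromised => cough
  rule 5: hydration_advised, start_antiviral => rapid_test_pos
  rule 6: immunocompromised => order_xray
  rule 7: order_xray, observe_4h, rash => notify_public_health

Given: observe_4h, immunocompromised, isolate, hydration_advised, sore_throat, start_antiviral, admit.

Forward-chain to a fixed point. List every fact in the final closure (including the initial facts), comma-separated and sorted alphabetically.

admit, cough, hydration_advised, immunocompromised, isolate, notify_public_health, observe_4h, order_xray, rapid_test_pos, rash, sore_throat, start_antiviral

Round 1 — rule 1, rule 4, rule 5, rule 6, derive rash, cough, rapid_test_pos, order_xray.
Round 2 — rule 7, derive notify_public_health.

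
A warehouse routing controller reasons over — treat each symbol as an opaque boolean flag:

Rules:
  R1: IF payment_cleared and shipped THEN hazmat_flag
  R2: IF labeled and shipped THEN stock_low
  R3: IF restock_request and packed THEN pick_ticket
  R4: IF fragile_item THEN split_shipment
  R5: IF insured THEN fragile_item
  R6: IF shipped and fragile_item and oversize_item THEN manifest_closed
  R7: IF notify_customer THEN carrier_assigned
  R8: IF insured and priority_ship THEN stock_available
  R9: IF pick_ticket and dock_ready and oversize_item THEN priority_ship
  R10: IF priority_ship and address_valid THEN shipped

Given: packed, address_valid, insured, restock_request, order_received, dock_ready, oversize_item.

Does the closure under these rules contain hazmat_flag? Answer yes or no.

no

Round 1: R3 [IF restock_request and packed THEN pick_ticket]; R5 [IF insured THEN fragile_item]. Adds pick_ticket, fragile_item.
Round 2: R4 [IF fragile_item THEN split_shipment]; R9 [IF pick_ticket and dock_ready and oversize_item THEN priority_ship]. Adds split_shipment, priority_ship.
Round 3: R8 [IF insured and priority_ship THEN stock_available]; R10 [IF priority_ship and address_valid THEN shipped]. Adds stock_available, shipped.
Round 4: R6 [IF shipped and fragile_item and oversize_item THEN manifest_closed]. Adds manifest_closed.
Fixed point reached. hazmat_flag is concluded only by R1; R1 needs payment_cleared (never derived).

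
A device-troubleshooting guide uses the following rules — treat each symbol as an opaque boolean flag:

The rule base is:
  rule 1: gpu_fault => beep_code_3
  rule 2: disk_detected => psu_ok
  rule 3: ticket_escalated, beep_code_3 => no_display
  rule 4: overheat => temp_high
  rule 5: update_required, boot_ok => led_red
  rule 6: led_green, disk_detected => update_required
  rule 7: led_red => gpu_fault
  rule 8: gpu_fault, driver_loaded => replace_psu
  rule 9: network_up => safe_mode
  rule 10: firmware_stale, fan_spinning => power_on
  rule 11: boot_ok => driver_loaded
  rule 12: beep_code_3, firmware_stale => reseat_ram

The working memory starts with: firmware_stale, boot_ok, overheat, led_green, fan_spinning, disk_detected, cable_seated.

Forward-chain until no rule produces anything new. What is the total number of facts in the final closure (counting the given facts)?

17

[1] rule 2 [disk_detected => psu_ok]; rule 4 [overheat => temp_high]; rule 6 [led_green, disk_detected => update_required]; rule 10 [firmware_stale, fan_spinning => power_on]; rule 11 [boot_ok => driver_loaded]. ⇒ new: psu_ok, temp_high, update_required, power_on, driver_loaded.
[2] rule 5 [update_required, boot_ok => led_red]. ⇒ new: led_red.
[3] rule 7 [led_red => gpu_fault]. ⇒ new: gpu_fault.
[4] rule 1 [gpu_fault => beep_code_3]; rule 8 [gpu_fault, driver_loaded => replace_psu]. ⇒ new: beep_code_3, replace_psu.
[5] rule 12 [beep_code_3, firmware_stale => reseat_ram]. ⇒ new: reseat_ram.
Closure: {beep_code_3, boot_ok, cable_seated, disk_detected, driver_loaded, fan_spinning, firmware_stale, gpu_fault, led_green, led_red, overheat, power_on, psu_ok, replace_psu, reseat_ram, temp_high, update_required} — 17 facts.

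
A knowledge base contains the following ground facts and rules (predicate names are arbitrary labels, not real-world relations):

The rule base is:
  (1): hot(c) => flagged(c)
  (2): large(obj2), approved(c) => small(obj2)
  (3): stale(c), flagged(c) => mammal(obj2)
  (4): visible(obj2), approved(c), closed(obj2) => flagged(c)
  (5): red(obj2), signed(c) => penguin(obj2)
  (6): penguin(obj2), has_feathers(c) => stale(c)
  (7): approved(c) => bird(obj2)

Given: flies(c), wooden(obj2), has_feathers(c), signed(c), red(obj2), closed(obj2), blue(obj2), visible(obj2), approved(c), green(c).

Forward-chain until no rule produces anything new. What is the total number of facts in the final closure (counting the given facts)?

Round 1 fires (4), (5), (7), giving flagged(c), penguin(obj2), bird(obj2).
Round 2 fires (6), giving stale(c).
Round 3 fires (3), giving mammal(obj2).
Closure: {approved(c), bird(obj2), blue(obj2), closed(obj2), flagged(c), flies(c), green(c), has_feathers(c), mammal(obj2), penguin(obj2), red(obj2), signed(c), stale(c), visible(obj2), wooden(obj2)} — 15 facts.

15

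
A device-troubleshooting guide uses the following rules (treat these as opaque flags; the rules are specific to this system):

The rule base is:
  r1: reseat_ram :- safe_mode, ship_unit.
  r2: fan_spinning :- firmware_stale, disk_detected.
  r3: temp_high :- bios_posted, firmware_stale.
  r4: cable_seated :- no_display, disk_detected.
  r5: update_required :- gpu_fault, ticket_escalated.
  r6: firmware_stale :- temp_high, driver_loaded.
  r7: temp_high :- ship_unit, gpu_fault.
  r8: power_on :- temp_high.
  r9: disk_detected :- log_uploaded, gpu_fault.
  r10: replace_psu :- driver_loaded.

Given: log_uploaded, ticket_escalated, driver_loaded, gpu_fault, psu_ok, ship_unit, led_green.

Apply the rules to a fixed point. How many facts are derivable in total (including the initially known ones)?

14

Round 1: r5 [update_required :- gpu_fault, ticket_escalated.]; r7 [temp_high :- ship_unit, gpu_fault.]; r9 [disk_detected :- log_uploaded, gpu_fault.]; r10 [replace_psu :- driver_loaded.]. New: update_required, temp_high, disk_detected, replace_psu.
Round 2: r6 [firmware_stale :- temp_high, driver_loaded.]; r8 [power_on :- temp_high.]. New: firmware_stale, power_on.
Round 3: r2 [fan_spinning :- firmware_stale, disk_detected.]. New: fan_spinning.
Closure: {disk_detected, driver_loaded, fan_spinning, firmware_stale, gpu_fault, led_green, log_uploaded, power_on, psu_ok, replace_psu, ship_unit, temp_high, ticket_escalated, update_required} — 14 facts.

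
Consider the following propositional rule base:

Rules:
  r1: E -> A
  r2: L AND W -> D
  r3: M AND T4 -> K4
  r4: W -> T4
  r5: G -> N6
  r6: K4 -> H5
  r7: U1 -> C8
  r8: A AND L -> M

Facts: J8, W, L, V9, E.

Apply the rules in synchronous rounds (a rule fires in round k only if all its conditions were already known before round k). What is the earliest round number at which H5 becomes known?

Round 1: r1 [E -> A]; r2 [L AND W -> D]; r4 [W -> T4]. Adds A, D, T4.
Round 2: r8 [A AND L -> M]. Adds M.
Round 3: r3 [M AND T4 -> K4]. Adds K4.
Round 4: r6 [K4 -> H5]. Adds H5.
H5 first appears in round 4.

4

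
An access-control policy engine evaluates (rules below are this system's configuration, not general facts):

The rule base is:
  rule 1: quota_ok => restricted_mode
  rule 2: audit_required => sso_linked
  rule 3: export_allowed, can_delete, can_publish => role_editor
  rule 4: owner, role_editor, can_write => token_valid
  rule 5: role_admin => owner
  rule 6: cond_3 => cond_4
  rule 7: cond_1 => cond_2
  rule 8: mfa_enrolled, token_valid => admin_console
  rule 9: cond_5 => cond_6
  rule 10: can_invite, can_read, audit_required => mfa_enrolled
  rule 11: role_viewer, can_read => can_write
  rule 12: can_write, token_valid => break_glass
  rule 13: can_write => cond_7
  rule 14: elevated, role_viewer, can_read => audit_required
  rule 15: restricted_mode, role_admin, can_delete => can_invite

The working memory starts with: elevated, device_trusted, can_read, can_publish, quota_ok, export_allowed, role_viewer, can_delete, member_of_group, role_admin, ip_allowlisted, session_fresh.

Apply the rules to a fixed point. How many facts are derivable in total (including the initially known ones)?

Round 1 — rule 1, rule 3, rule 5, rule 11, rule 14, derive restricted_mode, role_editor, owner, can_write, audit_required.
Round 2 — rule 2, rule 4, rule 13, rule 15, derive sso_linked, token_valid, cond_7, can_invite.
Round 3 — rule 10, rule 12, derive mfa_enrolled, break_glass.
Round 4 — rule 8, derive admin_console.
Closure: {admin_console, audit_required, break_glass, can_delete, can_invite, can_publish, can_read, can_write, cond_7, device_trusted, elevated, export_allowed, ip_allowlisted, member_of_group, mfa_enrolled, owner, quota_ok, restricted_mode, role_admin, role_editor, role_viewer, session_fresh, sso_linked, token_valid} — 24 facts.

24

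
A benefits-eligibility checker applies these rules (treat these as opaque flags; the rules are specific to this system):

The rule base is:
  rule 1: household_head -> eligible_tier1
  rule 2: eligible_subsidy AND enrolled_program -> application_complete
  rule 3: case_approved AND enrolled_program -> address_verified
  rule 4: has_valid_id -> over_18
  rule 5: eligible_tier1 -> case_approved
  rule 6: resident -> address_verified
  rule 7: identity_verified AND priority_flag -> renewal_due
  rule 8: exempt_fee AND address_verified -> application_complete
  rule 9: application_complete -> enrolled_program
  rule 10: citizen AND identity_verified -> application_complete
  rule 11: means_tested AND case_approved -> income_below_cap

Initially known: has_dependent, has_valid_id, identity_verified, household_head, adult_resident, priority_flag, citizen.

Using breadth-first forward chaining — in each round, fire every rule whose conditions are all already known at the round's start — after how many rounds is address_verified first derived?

Round 1: rule 1 [household_head -> eligible_tier1]; rule 4 [has_valid_id -> over_18]; rule 7 [identity_verified AND priority_flag -> renewal_due]; rule 10 [citizen AND identity_verified -> application_complete]. Adds eligible_tier1, over_18, renewal_due, application_complete.
Round 2: rule 5 [eligible_tier1 -> case_approved]; rule 9 [application_complete -> enrolled_program]. Adds case_approved, enrolled_program.
Round 3: rule 3 [case_approved AND enrolled_program -> address_verified]. Adds address_verified.
address_verified first appears in round 3.

3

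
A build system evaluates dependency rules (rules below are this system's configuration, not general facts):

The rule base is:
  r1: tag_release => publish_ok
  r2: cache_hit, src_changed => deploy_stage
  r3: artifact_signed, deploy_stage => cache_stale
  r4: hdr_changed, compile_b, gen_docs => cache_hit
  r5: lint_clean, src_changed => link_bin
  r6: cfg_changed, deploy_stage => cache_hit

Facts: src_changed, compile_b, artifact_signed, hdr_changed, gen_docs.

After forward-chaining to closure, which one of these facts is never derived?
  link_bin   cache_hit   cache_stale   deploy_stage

link_bin

Round 1 — r4, derive cache_hit.
Round 2 — r2, derive deploy_stage.
Round 3 — r3, derive cache_stale.
Derived: cache_stale (round 3), cache_hit (round 1), deploy_stage (round 2). link_bin never appears in any round.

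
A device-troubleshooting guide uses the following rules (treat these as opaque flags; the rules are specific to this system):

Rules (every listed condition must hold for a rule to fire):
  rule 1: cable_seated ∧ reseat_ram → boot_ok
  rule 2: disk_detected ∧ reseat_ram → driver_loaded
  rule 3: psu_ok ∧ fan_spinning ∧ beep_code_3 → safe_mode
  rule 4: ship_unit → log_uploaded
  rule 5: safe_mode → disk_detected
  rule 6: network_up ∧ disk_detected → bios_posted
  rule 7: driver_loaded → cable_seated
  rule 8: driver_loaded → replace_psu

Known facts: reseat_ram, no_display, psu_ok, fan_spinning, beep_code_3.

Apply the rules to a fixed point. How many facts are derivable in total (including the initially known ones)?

Round 1: rule 3 [psu_ok ∧ fan_spinning ∧ beep_code_3 → safe_mode]. New: safe_mode.
Round 2: rule 5 [safe_mode → disk_detected]. New: disk_detected.
Round 3: rule 2 [disk_detected ∧ reseat_ram → driver_loaded]. New: driver_loaded.
Round 4: rule 7 [driver_loaded → cable_seated]; rule 8 [driver_loaded → replace_psu]. New: cable_seated, replace_psu.
Round 5: rule 1 [cable_seated ∧ reseat_ram → boot_ok]. New: boot_ok.
Closure: {beep_code_3, boot_ok, cable_seated, disk_detected, driver_loaded, fan_spinning, no_display, psu_ok, replace_psu, reseat_ram, safe_mode} — 11 facts.

11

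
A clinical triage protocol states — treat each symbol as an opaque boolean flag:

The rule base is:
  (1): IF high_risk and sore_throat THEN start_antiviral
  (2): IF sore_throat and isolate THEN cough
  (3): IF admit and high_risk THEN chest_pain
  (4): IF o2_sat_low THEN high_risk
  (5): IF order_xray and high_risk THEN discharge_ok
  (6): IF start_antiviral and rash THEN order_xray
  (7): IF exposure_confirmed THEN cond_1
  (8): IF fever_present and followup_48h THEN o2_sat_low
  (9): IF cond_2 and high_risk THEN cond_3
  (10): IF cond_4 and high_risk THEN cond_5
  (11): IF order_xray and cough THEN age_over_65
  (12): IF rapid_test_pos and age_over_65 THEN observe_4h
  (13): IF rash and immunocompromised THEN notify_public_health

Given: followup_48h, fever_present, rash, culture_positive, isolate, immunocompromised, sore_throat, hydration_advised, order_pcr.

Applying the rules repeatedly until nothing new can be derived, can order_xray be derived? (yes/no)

yes

Round 1 — (2), (8), (13), derive cough, o2_sat_low, notify_public_health.
Round 2 — (4), derive high_risk.
Round 3 — (1), derive start_antiviral.
Round 4 — (6), derive order_xray.
Round 5 — (5), (11), derive discharge_ok, age_over_65.
order_xray appears in round 4, so it is derivable.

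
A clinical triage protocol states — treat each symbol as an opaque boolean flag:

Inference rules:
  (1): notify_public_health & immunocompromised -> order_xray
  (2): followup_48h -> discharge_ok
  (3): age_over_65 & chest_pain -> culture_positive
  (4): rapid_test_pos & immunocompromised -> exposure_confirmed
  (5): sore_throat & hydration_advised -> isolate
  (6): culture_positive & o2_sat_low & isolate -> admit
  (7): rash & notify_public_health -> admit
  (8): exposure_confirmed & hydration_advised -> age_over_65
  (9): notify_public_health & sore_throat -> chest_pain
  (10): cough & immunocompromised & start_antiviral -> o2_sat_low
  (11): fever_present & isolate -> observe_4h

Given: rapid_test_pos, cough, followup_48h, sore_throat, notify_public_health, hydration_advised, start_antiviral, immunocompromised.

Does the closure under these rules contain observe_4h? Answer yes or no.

Round 1 fires (1), (2), (4), (5), (9), (10), giving order_xray, discharge_ok, exposure_confirmed, isolate, chest_pain, o2_sat_low.
Round 2 fires (8), giving age_over_65.
Round 3 fires (3), giving culture_positive.
Round 4 fires (6), giving admit.
Fixed point reached. observe_4h is concluded only by (11); (11) needs fever_present (never derived).

no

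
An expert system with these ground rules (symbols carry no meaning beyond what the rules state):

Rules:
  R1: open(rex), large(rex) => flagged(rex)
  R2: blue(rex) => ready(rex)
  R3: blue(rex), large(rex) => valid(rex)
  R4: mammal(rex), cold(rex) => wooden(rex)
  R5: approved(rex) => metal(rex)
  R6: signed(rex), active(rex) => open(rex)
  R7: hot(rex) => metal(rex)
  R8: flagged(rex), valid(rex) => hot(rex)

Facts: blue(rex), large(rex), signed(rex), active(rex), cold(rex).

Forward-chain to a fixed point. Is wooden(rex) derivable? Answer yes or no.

no

[1] R2 [blue(rex) => ready(rex)]; R3 [blue(rex), large(rex) => valid(rex)]; R6 [signed(rex), active(rex) => open(rex)]. ⇒ new: ready(rex), valid(rex), open(rex).
[2] R1 [open(rex), large(rex) => flagged(rex)]. ⇒ new: flagged(rex).
[3] R8 [flagged(rex), valid(rex) => hot(rex)]. ⇒ new: hot(rex).
[4] R7 [hot(rex) => metal(rex)]. ⇒ new: metal(rex).
Fixed point reached. wooden(rex) is concluded only by R4; R4 needs mammal(rex) (never derived).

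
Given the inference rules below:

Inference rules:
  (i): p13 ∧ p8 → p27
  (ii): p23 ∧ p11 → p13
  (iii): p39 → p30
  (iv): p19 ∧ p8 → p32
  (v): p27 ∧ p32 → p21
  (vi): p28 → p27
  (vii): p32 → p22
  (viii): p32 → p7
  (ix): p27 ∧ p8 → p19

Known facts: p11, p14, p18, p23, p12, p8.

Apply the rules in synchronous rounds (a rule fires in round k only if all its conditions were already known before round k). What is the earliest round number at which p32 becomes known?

[1] (ii) [p23 ∧ p11 → p13]. ⇒ new: p13.
[2] (i) [p13 ∧ p8 → p27]. ⇒ new: p27.
[3] (ix) [p27 ∧ p8 → p19]. ⇒ new: p19.
[4] (iv) [p19 ∧ p8 → p32]. ⇒ new: p32.
p32 first appears in round 4.

4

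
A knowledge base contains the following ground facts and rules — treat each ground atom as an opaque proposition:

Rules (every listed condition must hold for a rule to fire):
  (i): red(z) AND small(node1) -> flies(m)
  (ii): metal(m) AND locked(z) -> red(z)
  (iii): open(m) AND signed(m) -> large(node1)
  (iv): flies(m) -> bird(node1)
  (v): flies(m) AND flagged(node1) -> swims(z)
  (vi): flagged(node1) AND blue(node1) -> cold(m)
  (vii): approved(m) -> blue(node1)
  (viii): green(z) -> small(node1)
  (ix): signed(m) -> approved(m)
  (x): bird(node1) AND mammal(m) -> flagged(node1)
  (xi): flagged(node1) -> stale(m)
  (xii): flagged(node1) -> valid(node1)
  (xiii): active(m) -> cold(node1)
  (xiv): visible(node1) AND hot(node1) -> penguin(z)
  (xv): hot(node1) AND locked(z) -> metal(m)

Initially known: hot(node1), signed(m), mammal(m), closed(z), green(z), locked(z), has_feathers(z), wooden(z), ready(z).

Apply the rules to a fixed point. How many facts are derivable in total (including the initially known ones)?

Round 1 — (viii), (ix), (xv), derive small(node1), approved(m), metal(m).
Round 2 — (ii), (vii), derive red(z), blue(node1).
Round 3 — (i), derive flies(m).
Round 4 — (iv), derive bird(node1).
Round 5 — (x), derive flagged(node1).
Round 6 — (v), (vi), (xi), (xii), derive swims(z), cold(m), stale(m), valid(node1).
Closure: {approved(m), bird(node1), blue(node1), closed(z), cold(m), flagged(node1), flies(m), green(z), has_feathers(z), hot(node1), locked(z), mammal(m), metal(m), ready(z), red(z), signed(m), small(node1), stale(m), swims(z), valid(node1), wooden(z)} — 21 facts.

21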